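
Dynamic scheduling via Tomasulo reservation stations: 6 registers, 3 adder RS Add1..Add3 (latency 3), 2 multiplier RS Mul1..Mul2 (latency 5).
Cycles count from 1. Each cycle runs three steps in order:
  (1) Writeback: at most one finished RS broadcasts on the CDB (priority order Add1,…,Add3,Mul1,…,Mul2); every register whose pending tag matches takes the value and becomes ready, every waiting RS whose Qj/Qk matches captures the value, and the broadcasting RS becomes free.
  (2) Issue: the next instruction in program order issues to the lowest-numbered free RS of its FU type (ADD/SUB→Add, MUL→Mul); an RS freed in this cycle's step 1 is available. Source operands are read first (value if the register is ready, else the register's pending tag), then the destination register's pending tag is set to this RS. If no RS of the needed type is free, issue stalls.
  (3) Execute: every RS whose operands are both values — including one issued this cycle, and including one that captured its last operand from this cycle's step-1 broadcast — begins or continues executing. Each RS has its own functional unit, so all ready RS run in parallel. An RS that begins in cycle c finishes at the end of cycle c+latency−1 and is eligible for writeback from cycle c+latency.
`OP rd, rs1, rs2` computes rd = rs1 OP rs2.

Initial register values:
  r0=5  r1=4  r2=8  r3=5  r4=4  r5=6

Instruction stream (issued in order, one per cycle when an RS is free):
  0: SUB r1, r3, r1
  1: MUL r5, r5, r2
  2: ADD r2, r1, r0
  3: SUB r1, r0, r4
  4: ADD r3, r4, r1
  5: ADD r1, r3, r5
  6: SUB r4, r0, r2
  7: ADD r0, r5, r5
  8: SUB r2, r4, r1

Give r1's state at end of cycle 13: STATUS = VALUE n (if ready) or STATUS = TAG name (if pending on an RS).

c1: issue SUB r1<-Add1 | r0:5,r1:Add1,r2:8,r3:5,r4:4,r5:6
c2: issue MUL r5<-Mul1 | r0:5,r1:Add1,r2:8,r3:5,r4:4,r5:Mul1
c3: issue ADD r2<-Add2 | r0:5,r1:Add1,r2:Add2,r3:5,r4:4,r5:Mul1
c4: CDB Add1=1; issue SUB r1<-Add1 | r0:5,r1:Add1,r2:Add2,r3:5,r4:4,r5:Mul1
c5: issue ADD r3<-Add3 | r0:5,r1:Add1,r2:Add2,r3:Add3,r4:4,r5:Mul1
c6: stall | r0:5,r1:Add1,r2:Add2,r3:Add3,r4:4,r5:Mul1
c7: CDB Add1=1; issue ADD r1<-Add1 | r0:5,r1:Add1,r2:Add2,r3:Add3,r4:4,r5:Mul1
c8: CDB Add2=6; issue SUB r4<-Add2 | r0:5,r1:Add1,r2:6,r3:Add3,r4:Add2,r5:Mul1
c9: CDB Mul1=48; stall | r0:5,r1:Add1,r2:6,r3:Add3,r4:Add2,r5:48
c10: CDB Add3=5; issue ADD r0<-Add3 | r0:Add3,r1:Add1,r2:6,r3:5,r4:Add2,r5:48
c11: CDB Add2=-1; issue SUB r2<-Add2 | r0:Add3,r1:Add1,r2:Add2,r3:5,r4:-1,r5:48
c12: - | r0:Add3,r1:Add1,r2:Add2,r3:5,r4:-1,r5:48
c13: CDB Add1=53 | r0:Add3,r1:53,r2:Add2,r3:5,r4:-1,r5:48

STATUS = VALUE 53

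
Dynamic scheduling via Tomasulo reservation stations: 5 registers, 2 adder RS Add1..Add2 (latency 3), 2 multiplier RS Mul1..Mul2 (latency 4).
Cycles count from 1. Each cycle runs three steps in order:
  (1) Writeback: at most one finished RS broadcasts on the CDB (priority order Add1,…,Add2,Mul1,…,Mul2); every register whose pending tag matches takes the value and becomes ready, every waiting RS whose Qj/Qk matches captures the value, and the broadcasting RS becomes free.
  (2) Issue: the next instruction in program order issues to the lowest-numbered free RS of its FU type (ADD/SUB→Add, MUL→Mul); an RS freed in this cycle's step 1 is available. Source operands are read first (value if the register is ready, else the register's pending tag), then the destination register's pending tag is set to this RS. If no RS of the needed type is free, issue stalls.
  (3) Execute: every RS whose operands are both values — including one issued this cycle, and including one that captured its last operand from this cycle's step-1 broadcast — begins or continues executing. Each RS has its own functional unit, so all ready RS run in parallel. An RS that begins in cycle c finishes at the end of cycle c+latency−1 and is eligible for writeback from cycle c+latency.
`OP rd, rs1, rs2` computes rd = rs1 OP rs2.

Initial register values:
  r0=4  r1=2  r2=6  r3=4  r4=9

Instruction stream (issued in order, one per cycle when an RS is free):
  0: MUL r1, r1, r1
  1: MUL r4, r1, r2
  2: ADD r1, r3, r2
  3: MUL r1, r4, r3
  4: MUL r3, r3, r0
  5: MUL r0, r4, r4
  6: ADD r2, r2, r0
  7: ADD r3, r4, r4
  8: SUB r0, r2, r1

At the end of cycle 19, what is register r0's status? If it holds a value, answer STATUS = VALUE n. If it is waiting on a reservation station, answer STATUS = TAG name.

STATUS = TAG Add2

  c1: issue MUL r1<-Mul1  regs: r0:4,r1:Mul1,r2:6,r3:4,r4:9
  c2: issue MUL r4<-Mul2  regs: r0:4,r1:Mul1,r2:6,r3:4,r4:Mul2
  c3: issue ADD r1<-Add1  regs: r0:4,r1:Add1,r2:6,r3:4,r4:Mul2
  c4: stall  regs: r0:4,r1:Add1,r2:6,r3:4,r4:Mul2
  c5: CDB Mul1=4; issue MUL r1<-Mul1  regs: r0:4,r1:Mul1,r2:6,r3:4,r4:Mul2
  c6: CDB Add1=10; stall  regs: r0:4,r1:Mul1,r2:6,r3:4,r4:Mul2
  c7: stall  regs: r0:4,r1:Mul1,r2:6,r3:4,r4:Mul2
  c8: stall  regs: r0:4,r1:Mul1,r2:6,r3:4,r4:Mul2
  c9: CDB Mul2=24; issue MUL r3<-Mul2  regs: r0:4,r1:Mul1,r2:6,r3:Mul2,r4:24
  c10: stall  regs: r0:4,r1:Mul1,r2:6,r3:Mul2,r4:24
  c11: stall  regs: r0:4,r1:Mul1,r2:6,r3:Mul2,r4:24
  c12: stall  regs: r0:4,r1:Mul1,r2:6,r3:Mul2,r4:24
  c13: CDB Mul1=96; issue MUL r0<-Mul1  regs: r0:Mul1,r1:96,r2:6,r3:Mul2,r4:24
  c14: CDB Mul2=16; issue ADD r2<-Add1  regs: r0:Mul1,r1:96,r2:Add1,r3:16,r4:24
  c15: issue ADD r3<-Add2  regs: r0:Mul1,r1:96,r2:Add1,r3:Add2,r4:24
  c16: stall  regs: r0:Mul1,r1:96,r2:Add1,r3:Add2,r4:24
  c17: CDB Mul1=576; stall  regs: r0:576,r1:96,r2:Add1,r3:Add2,r4:24
  c18: CDB Add2=48; issue SUB r0<-Add2  regs: r0:Add2,r1:96,r2:Add1,r3:48,r4:24
  c19: -  regs: r0:Add2,r1:96,r2:Add1,r3:48,r4:24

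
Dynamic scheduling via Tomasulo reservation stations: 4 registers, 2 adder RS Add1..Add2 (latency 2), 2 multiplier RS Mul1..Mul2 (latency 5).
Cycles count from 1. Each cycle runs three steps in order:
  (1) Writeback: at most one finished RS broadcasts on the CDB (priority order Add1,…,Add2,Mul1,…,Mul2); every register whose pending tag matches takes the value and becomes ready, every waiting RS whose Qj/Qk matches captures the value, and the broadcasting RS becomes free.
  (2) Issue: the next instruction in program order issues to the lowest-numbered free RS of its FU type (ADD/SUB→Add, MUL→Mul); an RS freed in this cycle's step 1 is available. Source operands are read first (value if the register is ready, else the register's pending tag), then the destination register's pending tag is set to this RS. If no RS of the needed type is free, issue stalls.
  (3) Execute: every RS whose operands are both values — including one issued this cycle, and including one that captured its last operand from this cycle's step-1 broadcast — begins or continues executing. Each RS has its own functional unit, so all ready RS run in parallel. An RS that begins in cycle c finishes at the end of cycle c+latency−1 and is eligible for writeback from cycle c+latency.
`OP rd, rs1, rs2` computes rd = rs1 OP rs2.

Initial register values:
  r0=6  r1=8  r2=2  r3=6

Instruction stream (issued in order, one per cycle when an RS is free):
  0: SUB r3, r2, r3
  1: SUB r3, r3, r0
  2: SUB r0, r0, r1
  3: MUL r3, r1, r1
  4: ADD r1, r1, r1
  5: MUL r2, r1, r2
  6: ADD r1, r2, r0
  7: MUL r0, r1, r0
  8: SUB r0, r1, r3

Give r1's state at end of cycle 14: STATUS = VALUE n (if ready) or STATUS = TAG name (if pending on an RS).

cycle 1: issue SUB r3<-Add1 // r0:6,r1:8,r2:2,r3:Add1
cycle 2: issue SUB r3<-Add2 // r0:6,r1:8,r2:2,r3:Add2
cycle 3: CDB Add1=-4; issue SUB r0<-Add1 // r0:Add1,r1:8,r2:2,r3:Add2
cycle 4: issue MUL r3<-Mul1 // r0:Add1,r1:8,r2:2,r3:Mul1
cycle 5: CDB Add1=-2; issue ADD r1<-Add1 // r0:-2,r1:Add1,r2:2,r3:Mul1
cycle 6: CDB Add2=-10; issue MUL r2<-Mul2 // r0:-2,r1:Add1,r2:Mul2,r3:Mul1
cycle 7: CDB Add1=16; issue ADD r1<-Add1 // r0:-2,r1:Add1,r2:Mul2,r3:Mul1
cycle 8: stall // r0:-2,r1:Add1,r2:Mul2,r3:Mul1
cycle 9: CDB Mul1=64; issue MUL r0<-Mul1 // r0:Mul1,r1:Add1,r2:Mul2,r3:64
cycle 10: issue SUB r0<-Add2 // r0:Add2,r1:Add1,r2:Mul2,r3:64
cycle 11: - // r0:Add2,r1:Add1,r2:Mul2,r3:64
cycle 12: CDB Mul2=32 // r0:Add2,r1:Add1,r2:32,r3:64
cycle 13: - // r0:Add2,r1:Add1,r2:32,r3:64
cycle 14: CDB Add1=30 // r0:Add2,r1:30,r2:32,r3:64

STATUS = VALUE 30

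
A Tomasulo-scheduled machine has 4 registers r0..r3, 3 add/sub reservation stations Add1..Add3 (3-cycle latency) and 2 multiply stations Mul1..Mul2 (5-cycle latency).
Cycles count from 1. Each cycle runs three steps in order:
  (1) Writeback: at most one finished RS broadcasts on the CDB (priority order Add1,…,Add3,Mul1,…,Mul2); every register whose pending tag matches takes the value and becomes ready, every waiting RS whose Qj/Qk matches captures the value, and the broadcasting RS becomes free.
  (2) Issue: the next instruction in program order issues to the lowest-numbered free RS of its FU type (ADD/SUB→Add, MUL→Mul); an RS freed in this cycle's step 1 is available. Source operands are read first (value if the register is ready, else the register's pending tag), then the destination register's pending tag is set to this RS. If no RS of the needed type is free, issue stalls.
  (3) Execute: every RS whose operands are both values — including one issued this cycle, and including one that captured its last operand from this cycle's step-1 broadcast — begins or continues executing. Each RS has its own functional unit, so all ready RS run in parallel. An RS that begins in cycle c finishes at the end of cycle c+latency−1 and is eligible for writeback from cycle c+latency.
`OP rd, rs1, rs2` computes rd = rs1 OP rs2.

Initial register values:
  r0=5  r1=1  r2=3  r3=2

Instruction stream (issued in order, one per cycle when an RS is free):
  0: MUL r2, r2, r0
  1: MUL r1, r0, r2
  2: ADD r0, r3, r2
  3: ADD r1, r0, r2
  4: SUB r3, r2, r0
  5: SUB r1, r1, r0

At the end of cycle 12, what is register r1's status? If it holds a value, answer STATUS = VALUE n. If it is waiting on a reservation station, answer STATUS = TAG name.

STATUS = TAG Add1

cycle 1: issue MUL r2<-Mul1 // r0:5,r1:1,r2:Mul1,r3:2
cycle 2: issue MUL r1<-Mul2 // r0:5,r1:Mul2,r2:Mul1,r3:2
cycle 3: issue ADD r0<-Add1 // r0:Add1,r1:Mul2,r2:Mul1,r3:2
cycle 4: issue ADD r1<-Add2 // r0:Add1,r1:Add2,r2:Mul1,r3:2
cycle 5: issue SUB r3<-Add3 // r0:Add1,r1:Add2,r2:Mul1,r3:Add3
cycle 6: CDB Mul1=15; stall // r0:Add1,r1:Add2,r2:15,r3:Add3
cycle 7: stall // r0:Add1,r1:Add2,r2:15,r3:Add3
cycle 8: stall // r0:Add1,r1:Add2,r2:15,r3:Add3
cycle 9: CDB Add1=17; issue SUB r1<-Add1 // r0:17,r1:Add1,r2:15,r3:Add3
cycle 10: - // r0:17,r1:Add1,r2:15,r3:Add3
cycle 11: CDB Mul2=75 // r0:17,r1:Add1,r2:15,r3:Add3
cycle 12: CDB Add2=32 // r0:17,r1:Add1,r2:15,r3:Add3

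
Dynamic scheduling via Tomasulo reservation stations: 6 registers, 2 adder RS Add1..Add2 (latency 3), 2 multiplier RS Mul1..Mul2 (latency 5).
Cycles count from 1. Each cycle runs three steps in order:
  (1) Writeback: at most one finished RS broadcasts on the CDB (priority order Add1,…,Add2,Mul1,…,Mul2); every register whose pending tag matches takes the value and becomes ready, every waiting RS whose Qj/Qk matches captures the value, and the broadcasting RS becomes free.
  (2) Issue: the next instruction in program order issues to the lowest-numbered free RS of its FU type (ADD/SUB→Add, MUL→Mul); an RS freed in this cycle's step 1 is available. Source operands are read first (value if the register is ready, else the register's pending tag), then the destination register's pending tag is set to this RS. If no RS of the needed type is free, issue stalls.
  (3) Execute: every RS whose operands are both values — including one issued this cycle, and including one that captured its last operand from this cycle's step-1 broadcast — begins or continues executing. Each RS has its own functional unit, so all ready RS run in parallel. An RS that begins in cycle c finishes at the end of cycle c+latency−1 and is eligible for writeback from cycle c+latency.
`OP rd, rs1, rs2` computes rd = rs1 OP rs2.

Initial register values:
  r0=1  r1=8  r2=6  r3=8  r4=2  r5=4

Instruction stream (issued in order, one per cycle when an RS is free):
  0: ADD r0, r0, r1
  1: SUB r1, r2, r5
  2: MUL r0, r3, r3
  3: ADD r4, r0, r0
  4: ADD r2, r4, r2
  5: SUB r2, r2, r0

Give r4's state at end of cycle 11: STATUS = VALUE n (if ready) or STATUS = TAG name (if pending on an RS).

  c1: issue ADD r0<-Add1  regs: r0:Add1,r1:8,r2:6,r3:8,r4:2,r5:4
  c2: issue SUB r1<-Add2  regs: r0:Add1,r1:Add2,r2:6,r3:8,r4:2,r5:4
  c3: issue MUL r0<-Mul1  regs: r0:Mul1,r1:Add2,r2:6,r3:8,r4:2,r5:4
  c4: CDB Add1=9; issue ADD r4<-Add1  regs: r0:Mul1,r1:Add2,r2:6,r3:8,r4:Add1,r5:4
  c5: CDB Add2=2; issue ADD r2<-Add2  regs: r0:Mul1,r1:2,r2:Add2,r3:8,r4:Add1,r5:4
  c6: stall  regs: r0:Mul1,r1:2,r2:Add2,r3:8,r4:Add1,r5:4
  c7: stall  regs: r0:Mul1,r1:2,r2:Add2,r3:8,r4:Add1,r5:4
  c8: CDB Mul1=64; stall  regs: r0:64,r1:2,r2:Add2,r3:8,r4:Add1,r5:4
  c9: stall  regs: r0:64,r1:2,r2:Add2,r3:8,r4:Add1,r5:4
  c10: stall  regs: r0:64,r1:2,r2:Add2,r3:8,r4:Add1,r5:4
  c11: CDB Add1=128; issue SUB r2<-Add1  regs: r0:64,r1:2,r2:Add1,r3:8,r4:128,r5:4

STATUS = VALUE 128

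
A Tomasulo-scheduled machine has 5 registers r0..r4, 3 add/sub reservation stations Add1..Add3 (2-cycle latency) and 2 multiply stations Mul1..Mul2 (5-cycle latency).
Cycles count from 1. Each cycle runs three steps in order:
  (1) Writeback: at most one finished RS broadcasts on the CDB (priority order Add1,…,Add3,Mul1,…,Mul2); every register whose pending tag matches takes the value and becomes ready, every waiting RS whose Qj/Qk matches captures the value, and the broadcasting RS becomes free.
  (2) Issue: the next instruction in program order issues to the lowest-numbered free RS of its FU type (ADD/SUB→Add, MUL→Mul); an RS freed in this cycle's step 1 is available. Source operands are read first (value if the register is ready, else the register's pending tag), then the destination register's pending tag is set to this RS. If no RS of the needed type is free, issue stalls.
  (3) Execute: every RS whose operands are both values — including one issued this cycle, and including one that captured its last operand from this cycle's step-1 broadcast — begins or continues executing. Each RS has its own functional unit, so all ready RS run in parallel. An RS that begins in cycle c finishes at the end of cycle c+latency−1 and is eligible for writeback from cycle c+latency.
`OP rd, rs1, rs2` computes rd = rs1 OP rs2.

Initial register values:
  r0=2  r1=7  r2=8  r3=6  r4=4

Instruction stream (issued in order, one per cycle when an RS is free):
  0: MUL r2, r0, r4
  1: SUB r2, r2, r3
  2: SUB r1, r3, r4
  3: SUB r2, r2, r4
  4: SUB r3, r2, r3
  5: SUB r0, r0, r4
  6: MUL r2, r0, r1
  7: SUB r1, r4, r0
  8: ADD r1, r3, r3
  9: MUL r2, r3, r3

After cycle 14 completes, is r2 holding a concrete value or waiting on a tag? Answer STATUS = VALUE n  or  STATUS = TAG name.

STATUS = TAG Mul2

c1: issue MUL r2<-Mul1 | r0:2,r1:7,r2:Mul1,r3:6,r4:4
c2: issue SUB r2<-Add1 | r0:2,r1:7,r2:Add1,r3:6,r4:4
c3: issue SUB r1<-Add2 | r0:2,r1:Add2,r2:Add1,r3:6,r4:4
c4: issue SUB r2<-Add3 | r0:2,r1:Add2,r2:Add3,r3:6,r4:4
c5: CDB Add2=2; issue SUB r3<-Add2 | r0:2,r1:2,r2:Add3,r3:Add2,r4:4
c6: CDB Mul1=8; stall | r0:2,r1:2,r2:Add3,r3:Add2,r4:4
c7: stall | r0:2,r1:2,r2:Add3,r3:Add2,r4:4
c8: CDB Add1=2; issue SUB r0<-Add1 | r0:Add1,r1:2,r2:Add3,r3:Add2,r4:4
c9: issue MUL r2<-Mul1 | r0:Add1,r1:2,r2:Mul1,r3:Add2,r4:4
c10: CDB Add1=-2; issue SUB r1<-Add1 | r0:-2,r1:Add1,r2:Mul1,r3:Add2,r4:4
c11: CDB Add3=-2; issue ADD r1<-Add3 | r0:-2,r1:Add3,r2:Mul1,r3:Add2,r4:4
c12: CDB Add1=6; issue MUL r2<-Mul2 | r0:-2,r1:Add3,r2:Mul2,r3:Add2,r4:4
c13: CDB Add2=-8 | r0:-2,r1:Add3,r2:Mul2,r3:-8,r4:4
c14: - | r0:-2,r1:Add3,r2:Mul2,r3:-8,r4:4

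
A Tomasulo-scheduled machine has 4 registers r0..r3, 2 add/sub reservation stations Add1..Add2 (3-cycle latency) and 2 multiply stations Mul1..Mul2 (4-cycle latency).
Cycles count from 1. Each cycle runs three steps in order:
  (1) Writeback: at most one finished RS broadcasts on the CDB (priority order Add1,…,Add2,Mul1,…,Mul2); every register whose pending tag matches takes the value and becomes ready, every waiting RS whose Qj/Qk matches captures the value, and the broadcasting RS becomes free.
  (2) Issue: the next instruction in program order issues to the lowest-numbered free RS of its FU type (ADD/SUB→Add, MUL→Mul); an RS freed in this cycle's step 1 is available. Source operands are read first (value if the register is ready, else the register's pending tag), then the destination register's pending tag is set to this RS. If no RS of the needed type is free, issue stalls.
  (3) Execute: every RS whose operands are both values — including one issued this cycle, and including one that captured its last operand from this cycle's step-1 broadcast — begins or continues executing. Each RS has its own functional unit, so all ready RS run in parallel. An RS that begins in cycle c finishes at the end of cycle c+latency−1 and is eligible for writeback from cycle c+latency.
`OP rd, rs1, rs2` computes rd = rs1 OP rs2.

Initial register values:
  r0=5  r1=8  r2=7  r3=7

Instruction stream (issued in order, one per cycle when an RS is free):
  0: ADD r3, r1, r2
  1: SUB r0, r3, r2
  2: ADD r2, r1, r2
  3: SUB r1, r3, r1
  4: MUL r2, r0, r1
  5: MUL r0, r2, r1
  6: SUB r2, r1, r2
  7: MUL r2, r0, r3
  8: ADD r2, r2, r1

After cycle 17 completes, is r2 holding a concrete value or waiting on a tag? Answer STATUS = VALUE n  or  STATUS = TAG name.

STATUS = TAG Add2

cycle 1: issue ADD r3<-Add1 // r0:5,r1:8,r2:7,r3:Add1
cycle 2: issue SUB r0<-Add2 // r0:Add2,r1:8,r2:7,r3:Add1
cycle 3: stall // r0:Add2,r1:8,r2:7,r3:Add1
cycle 4: CDB Add1=15; issue ADD r2<-Add1 // r0:Add2,r1:8,r2:Add1,r3:15
cycle 5: stall // r0:Add2,r1:8,r2:Add1,r3:15
cycle 6: stall // r0:Add2,r1:8,r2:Add1,r3:15
cycle 7: CDB Add1=15; issue SUB r1<-Add1 // r0:Add2,r1:Add1,r2:15,r3:15
cycle 8: CDB Add2=8; issue MUL r2<-Mul1 // r0:8,r1:Add1,r2:Mul1,r3:15
cycle 9: issue MUL r0<-Mul2 // r0:Mul2,r1:Add1,r2:Mul1,r3:15
cycle 10: CDB Add1=7; issue SUB r2<-Add1 // r0:Mul2,r1:7,r2:Add1,r3:15
cycle 11: stall // r0:Mul2,r1:7,r2:Add1,r3:15
cycle 12: stall // r0:Mul2,r1:7,r2:Add1,r3:15
cycle 13: stall // r0:Mul2,r1:7,r2:Add1,r3:15
cycle 14: CDB Mul1=56; issue MUL r2<-Mul1 // r0:Mul2,r1:7,r2:Mul1,r3:15
cycle 15: issue ADD r2<-Add2 // r0:Mul2,r1:7,r2:Add2,r3:15
cycle 16: - // r0:Mul2,r1:7,r2:Add2,r3:15
cycle 17: CDB Add1=-49 // r0:Mul2,r1:7,r2:Add2,r3:15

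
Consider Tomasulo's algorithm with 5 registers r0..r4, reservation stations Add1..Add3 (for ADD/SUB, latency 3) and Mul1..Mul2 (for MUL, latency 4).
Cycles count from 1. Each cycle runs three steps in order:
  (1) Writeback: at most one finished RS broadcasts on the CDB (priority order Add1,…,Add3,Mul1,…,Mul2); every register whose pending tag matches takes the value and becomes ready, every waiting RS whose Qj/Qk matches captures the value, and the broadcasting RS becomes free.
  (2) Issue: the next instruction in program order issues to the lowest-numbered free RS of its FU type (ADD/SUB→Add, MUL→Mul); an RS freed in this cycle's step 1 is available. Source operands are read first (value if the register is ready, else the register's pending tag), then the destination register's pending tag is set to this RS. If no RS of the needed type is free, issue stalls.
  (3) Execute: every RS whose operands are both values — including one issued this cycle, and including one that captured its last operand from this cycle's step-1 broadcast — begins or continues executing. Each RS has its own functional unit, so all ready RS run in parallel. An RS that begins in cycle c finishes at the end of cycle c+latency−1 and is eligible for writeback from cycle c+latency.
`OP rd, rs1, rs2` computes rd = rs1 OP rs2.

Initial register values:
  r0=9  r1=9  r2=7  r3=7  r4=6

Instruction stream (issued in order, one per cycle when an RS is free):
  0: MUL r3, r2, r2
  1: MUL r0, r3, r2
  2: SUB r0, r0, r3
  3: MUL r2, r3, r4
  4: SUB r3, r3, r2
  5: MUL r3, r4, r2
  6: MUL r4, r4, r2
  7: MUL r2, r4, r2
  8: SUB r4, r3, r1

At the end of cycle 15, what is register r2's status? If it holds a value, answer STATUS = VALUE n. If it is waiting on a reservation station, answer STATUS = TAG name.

  c1: issue MUL r3<-Mul1  regs: r0:9,r1:9,r2:7,r3:Mul1,r4:6
  c2: issue MUL r0<-Mul2  regs: r0:Mul2,r1:9,r2:7,r3:Mul1,r4:6
  c3: issue SUB r0<-Add1  regs: r0:Add1,r1:9,r2:7,r3:Mul1,r4:6
  c4: stall  regs: r0:Add1,r1:9,r2:7,r3:Mul1,r4:6
  c5: CDB Mul1=49; issue MUL r2<-Mul1  regs: r0:Add1,r1:9,r2:Mul1,r3:49,r4:6
  c6: issue SUB r3<-Add2  regs: r0:Add1,r1:9,r2:Mul1,r3:Add2,r4:6
  c7: stall  regs: r0:Add1,r1:9,r2:Mul1,r3:Add2,r4:6
  c8: stall  regs: r0:Add1,r1:9,r2:Mul1,r3:Add2,r4:6
  c9: CDB Mul1=294; issue MUL r3<-Mul1  regs: r0:Add1,r1:9,r2:294,r3:Mul1,r4:6
  c10: CDB Mul2=343; issue MUL r4<-Mul2  regs: r0:Add1,r1:9,r2:294,r3:Mul1,r4:Mul2
  c11: stall  regs: r0:Add1,r1:9,r2:294,r3:Mul1,r4:Mul2
  c12: CDB Add2=-245; stall  regs: r0:Add1,r1:9,r2:294,r3:Mul1,r4:Mul2
  c13: CDB Add1=294; stall  regs: r0:294,r1:9,r2:294,r3:Mul1,r4:Mul2
  c14: CDB Mul1=1764; issue MUL r2<-Mul1  regs: r0:294,r1:9,r2:Mul1,r3:1764,r4:Mul2
  c15: CDB Mul2=1764; issue SUB r4<-Add1  regs: r0:294,r1:9,r2:Mul1,r3:1764,r4:Add1

STATUS = TAG Mul1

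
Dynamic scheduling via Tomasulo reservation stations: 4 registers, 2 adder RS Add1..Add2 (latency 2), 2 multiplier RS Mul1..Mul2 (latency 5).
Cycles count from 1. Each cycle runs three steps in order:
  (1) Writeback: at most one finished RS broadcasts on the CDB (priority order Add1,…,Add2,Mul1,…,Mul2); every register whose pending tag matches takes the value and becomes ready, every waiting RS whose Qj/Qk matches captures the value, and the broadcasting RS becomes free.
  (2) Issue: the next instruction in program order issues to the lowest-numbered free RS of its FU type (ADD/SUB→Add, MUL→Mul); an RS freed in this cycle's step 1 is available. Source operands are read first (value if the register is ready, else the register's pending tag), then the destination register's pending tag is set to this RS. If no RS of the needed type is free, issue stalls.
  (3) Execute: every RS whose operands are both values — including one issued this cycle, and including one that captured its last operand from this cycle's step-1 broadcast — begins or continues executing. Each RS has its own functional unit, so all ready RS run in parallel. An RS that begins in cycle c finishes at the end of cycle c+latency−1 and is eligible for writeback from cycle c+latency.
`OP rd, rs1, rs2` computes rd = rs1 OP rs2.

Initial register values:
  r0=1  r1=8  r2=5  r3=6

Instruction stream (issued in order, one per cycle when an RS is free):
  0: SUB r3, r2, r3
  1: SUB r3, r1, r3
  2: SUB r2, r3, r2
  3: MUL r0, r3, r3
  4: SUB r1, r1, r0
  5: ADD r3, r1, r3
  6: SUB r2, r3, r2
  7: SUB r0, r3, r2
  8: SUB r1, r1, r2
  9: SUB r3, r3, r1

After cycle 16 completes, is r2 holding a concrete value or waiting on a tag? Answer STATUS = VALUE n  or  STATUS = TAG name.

cycle 1: issue SUB r3<-Add1 // r0:1,r1:8,r2:5,r3:Add1
cycle 2: issue SUB r3<-Add2 // r0:1,r1:8,r2:5,r3:Add2
cycle 3: CDB Add1=-1; issue SUB r2<-Add1 // r0:1,r1:8,r2:Add1,r3:Add2
cycle 4: issue MUL r0<-Mul1 // r0:Mul1,r1:8,r2:Add1,r3:Add2
cycle 5: CDB Add2=9; issue SUB r1<-Add2 // r0:Mul1,r1:Add2,r2:Add1,r3:9
cycle 6: stall // r0:Mul1,r1:Add2,r2:Add1,r3:9
cycle 7: CDB Add1=4; issue ADD r3<-Add1 // r0:Mul1,r1:Add2,r2:4,r3:Add1
cycle 8: stall // r0:Mul1,r1:Add2,r2:4,r3:Add1
cycle 9: stall // r0:Mul1,r1:Add2,r2:4,r3:Add1
cycle 10: CDB Mul1=81; stall // r0:81,r1:Add2,r2:4,r3:Add1
cycle 11: stall // r0:81,r1:Add2,r2:4,r3:Add1
cycle 12: CDB Add2=-73; issue SUB r2<-Add2 // r0:81,r1:-73,r2:Add2,r3:Add1
cycle 13: stall // r0:81,r1:-73,r2:Add2,r3:Add1
cycle 14: CDB Add1=-64; issue SUB r0<-Add1 // r0:Add1,r1:-73,r2:Add2,r3:-64
cycle 15: stall // r0:Add1,r1:-73,r2:Add2,r3:-64
cycle 16: CDB Add2=-68; issue SUB r1<-Add2 // r0:Add1,r1:Add2,r2:-68,r3:-64

STATUS = VALUE -68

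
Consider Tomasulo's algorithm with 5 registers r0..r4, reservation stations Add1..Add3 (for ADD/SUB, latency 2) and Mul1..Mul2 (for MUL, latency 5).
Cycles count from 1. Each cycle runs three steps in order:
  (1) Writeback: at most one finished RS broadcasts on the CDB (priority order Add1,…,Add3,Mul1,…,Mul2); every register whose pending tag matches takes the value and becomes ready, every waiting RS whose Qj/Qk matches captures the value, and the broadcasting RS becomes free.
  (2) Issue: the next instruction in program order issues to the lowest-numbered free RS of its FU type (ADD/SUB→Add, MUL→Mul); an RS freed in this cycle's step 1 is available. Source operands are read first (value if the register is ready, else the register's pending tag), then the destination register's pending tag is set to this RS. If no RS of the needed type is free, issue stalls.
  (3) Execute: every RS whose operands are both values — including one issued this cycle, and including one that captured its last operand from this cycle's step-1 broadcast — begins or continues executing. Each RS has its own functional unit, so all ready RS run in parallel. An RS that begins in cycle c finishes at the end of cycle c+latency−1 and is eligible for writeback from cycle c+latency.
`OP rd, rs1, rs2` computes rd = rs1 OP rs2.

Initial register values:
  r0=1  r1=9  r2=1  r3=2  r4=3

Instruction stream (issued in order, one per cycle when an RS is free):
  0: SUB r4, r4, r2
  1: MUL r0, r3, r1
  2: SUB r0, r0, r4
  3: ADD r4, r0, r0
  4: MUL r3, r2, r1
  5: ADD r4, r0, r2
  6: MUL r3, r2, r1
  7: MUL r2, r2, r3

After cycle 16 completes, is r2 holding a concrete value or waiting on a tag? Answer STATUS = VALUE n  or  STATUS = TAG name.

c1: issue SUB r4<-Add1 | r0:1,r1:9,r2:1,r3:2,r4:Add1
c2: issue MUL r0<-Mul1 | r0:Mul1,r1:9,r2:1,r3:2,r4:Add1
c3: CDB Add1=2; issue SUB r0<-Add1 | r0:Add1,r1:9,r2:1,r3:2,r4:2
c4: issue ADD r4<-Add2 | r0:Add1,r1:9,r2:1,r3:2,r4:Add2
c5: issue MUL r3<-Mul2 | r0:Add1,r1:9,r2:1,r3:Mul2,r4:Add2
c6: issue ADD r4<-Add3 | r0:Add1,r1:9,r2:1,r3:Mul2,r4:Add3
c7: CDB Mul1=18; issue MUL r3<-Mul1 | r0:Add1,r1:9,r2:1,r3:Mul1,r4:Add3
c8: stall | r0:Add1,r1:9,r2:1,r3:Mul1,r4:Add3
c9: CDB Add1=16; stall | r0:16,r1:9,r2:1,r3:Mul1,r4:Add3
c10: CDB Mul2=9; issue MUL r2<-Mul2 | r0:16,r1:9,r2:Mul2,r3:Mul1,r4:Add3
c11: CDB Add2=32 | r0:16,r1:9,r2:Mul2,r3:Mul1,r4:Add3
c12: CDB Add3=17 | r0:16,r1:9,r2:Mul2,r3:Mul1,r4:17
c13: CDB Mul1=9 | r0:16,r1:9,r2:Mul2,r3:9,r4:17
c14: - | r0:16,r1:9,r2:Mul2,r3:9,r4:17
c15: - | r0:16,r1:9,r2:Mul2,r3:9,r4:17
c16: - | r0:16,r1:9,r2:Mul2,r3:9,r4:17

STATUS = TAG Mul2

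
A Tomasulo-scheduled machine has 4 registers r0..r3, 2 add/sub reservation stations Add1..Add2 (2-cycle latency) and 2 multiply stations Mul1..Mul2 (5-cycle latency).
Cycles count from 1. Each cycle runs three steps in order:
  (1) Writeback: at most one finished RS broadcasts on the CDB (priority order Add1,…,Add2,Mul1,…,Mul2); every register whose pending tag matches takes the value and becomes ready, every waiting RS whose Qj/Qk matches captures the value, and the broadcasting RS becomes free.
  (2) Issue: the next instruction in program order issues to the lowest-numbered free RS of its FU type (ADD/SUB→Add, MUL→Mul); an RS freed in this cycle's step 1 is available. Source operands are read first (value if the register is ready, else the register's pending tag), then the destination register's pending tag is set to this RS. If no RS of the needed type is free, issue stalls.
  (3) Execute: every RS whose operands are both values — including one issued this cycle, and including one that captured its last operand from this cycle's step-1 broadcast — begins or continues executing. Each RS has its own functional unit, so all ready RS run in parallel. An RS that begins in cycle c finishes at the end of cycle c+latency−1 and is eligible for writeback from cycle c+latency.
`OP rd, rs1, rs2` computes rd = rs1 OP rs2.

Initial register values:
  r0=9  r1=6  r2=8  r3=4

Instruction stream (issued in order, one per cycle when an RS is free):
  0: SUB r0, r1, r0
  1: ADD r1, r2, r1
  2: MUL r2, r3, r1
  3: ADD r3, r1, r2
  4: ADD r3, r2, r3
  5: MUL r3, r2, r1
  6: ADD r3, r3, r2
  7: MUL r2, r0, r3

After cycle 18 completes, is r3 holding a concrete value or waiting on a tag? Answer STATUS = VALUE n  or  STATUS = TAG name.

cycle 1: issue SUB r0<-Add1 // r0:Add1,r1:6,r2:8,r3:4
cycle 2: issue ADD r1<-Add2 // r0:Add1,r1:Add2,r2:8,r3:4
cycle 3: CDB Add1=-3; issue MUL r2<-Mul1 // r0:-3,r1:Add2,r2:Mul1,r3:4
cycle 4: CDB Add2=14; issue ADD r3<-Add1 // r0:-3,r1:14,r2:Mul1,r3:Add1
cycle 5: issue ADD r3<-Add2 // r0:-3,r1:14,r2:Mul1,r3:Add2
cycle 6: issue MUL r3<-Mul2 // r0:-3,r1:14,r2:Mul1,r3:Mul2
cycle 7: stall // r0:-3,r1:14,r2:Mul1,r3:Mul2
cycle 8: stall // r0:-3,r1:14,r2:Mul1,r3:Mul2
cycle 9: CDB Mul1=56; stall // r0:-3,r1:14,r2:56,r3:Mul2
cycle 10: stall // r0:-3,r1:14,r2:56,r3:Mul2
cycle 11: CDB Add1=70; issue ADD r3<-Add1 // r0:-3,r1:14,r2:56,r3:Add1
cycle 12: issue MUL r2<-Mul1 // r0:-3,r1:14,r2:Mul1,r3:Add1
cycle 13: CDB Add2=126 // r0:-3,r1:14,r2:Mul1,r3:Add1
cycle 14: CDB Mul2=784 // r0:-3,r1:14,r2:Mul1,r3:Add1
cycle 15: - // r0:-3,r1:14,r2:Mul1,r3:Add1
cycle 16: CDB Add1=840 // r0:-3,r1:14,r2:Mul1,r3:840
cycle 17: - // r0:-3,r1:14,r2:Mul1,r3:840
cycle 18: - // r0:-3,r1:14,r2:Mul1,r3:840

STATUS = VALUE 840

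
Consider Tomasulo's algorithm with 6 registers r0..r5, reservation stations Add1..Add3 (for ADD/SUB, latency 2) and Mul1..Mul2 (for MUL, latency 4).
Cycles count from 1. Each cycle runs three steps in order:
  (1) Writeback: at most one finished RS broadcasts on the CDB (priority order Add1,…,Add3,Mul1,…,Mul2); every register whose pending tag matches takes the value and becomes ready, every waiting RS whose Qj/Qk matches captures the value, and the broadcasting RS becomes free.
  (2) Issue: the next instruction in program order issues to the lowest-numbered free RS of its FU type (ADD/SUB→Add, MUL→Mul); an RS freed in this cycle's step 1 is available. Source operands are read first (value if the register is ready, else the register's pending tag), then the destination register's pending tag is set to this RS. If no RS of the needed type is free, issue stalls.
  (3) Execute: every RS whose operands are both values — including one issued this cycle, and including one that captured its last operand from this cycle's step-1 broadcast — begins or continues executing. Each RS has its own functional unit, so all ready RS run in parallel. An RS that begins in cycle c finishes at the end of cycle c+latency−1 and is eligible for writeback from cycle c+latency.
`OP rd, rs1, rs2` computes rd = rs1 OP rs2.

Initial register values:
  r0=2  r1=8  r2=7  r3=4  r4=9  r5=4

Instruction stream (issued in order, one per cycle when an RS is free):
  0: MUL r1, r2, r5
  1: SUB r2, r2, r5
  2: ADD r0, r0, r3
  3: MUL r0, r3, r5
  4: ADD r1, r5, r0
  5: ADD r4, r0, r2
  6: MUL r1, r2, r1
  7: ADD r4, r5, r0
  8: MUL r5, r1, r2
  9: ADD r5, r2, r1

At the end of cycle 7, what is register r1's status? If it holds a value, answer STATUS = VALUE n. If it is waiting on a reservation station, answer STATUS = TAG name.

c1: issue MUL r1<-Mul1 | r0:2,r1:Mul1,r2:7,r3:4,r4:9,r5:4
c2: issue SUB r2<-Add1 | r0:2,r1:Mul1,r2:Add1,r3:4,r4:9,r5:4
c3: issue ADD r0<-Add2 | r0:Add2,r1:Mul1,r2:Add1,r3:4,r4:9,r5:4
c4: CDB Add1=3; issue MUL r0<-Mul2 | r0:Mul2,r1:Mul1,r2:3,r3:4,r4:9,r5:4
c5: CDB Add2=6; issue ADD r1<-Add1 | r0:Mul2,r1:Add1,r2:3,r3:4,r4:9,r5:4
c6: CDB Mul1=28; issue ADD r4<-Add2 | r0:Mul2,r1:Add1,r2:3,r3:4,r4:Add2,r5:4
c7: issue MUL r1<-Mul1 | r0:Mul2,r1:Mul1,r2:3,r3:4,r4:Add2,r5:4

STATUS = TAG Mul1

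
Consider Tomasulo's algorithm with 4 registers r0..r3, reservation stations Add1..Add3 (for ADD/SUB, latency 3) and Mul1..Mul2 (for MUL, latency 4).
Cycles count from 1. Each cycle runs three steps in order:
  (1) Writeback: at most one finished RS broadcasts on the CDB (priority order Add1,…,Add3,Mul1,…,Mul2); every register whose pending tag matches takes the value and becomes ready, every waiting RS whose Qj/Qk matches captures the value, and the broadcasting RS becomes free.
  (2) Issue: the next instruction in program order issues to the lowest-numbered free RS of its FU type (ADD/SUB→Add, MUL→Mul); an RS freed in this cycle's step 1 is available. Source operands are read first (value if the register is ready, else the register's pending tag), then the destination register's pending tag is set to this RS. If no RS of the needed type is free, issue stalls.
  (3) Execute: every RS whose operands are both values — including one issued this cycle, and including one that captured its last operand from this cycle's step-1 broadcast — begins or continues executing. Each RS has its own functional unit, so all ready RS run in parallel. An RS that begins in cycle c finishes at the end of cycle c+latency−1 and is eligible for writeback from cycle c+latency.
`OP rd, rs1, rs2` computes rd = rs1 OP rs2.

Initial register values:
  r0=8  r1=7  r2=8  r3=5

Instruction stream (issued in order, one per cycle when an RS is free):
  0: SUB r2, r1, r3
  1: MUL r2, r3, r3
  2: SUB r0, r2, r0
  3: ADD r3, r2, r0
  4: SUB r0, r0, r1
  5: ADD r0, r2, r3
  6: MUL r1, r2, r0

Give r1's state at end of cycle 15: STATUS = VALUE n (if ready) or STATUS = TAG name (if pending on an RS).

STATUS = TAG Mul1

c1: issue SUB r2<-Add1 | r0:8,r1:7,r2:Add1,r3:5
c2: issue MUL r2<-Mul1 | r0:8,r1:7,r2:Mul1,r3:5
c3: issue SUB r0<-Add2 | r0:Add2,r1:7,r2:Mul1,r3:5
c4: CDB Add1=2; issue ADD r3<-Add1 | r0:Add2,r1:7,r2:Mul1,r3:Add1
c5: issue SUB r0<-Add3 | r0:Add3,r1:7,r2:Mul1,r3:Add1
c6: CDB Mul1=25; stall | r0:Add3,r1:7,r2:25,r3:Add1
c7: stall | r0:Add3,r1:7,r2:25,r3:Add1
c8: stall | r0:Add3,r1:7,r2:25,r3:Add1
c9: CDB Add2=17; issue ADD r0<-Add2 | r0:Add2,r1:7,r2:25,r3:Add1
c10: issue MUL r1<-Mul1 | r0:Add2,r1:Mul1,r2:25,r3:Add1
c11: - | r0:Add2,r1:Mul1,r2:25,r3:Add1
c12: CDB Add1=42 | r0:Add2,r1:Mul1,r2:25,r3:42
c13: CDB Add3=10 | r0:Add2,r1:Mul1,r2:25,r3:42
c14: - | r0:Add2,r1:Mul1,r2:25,r3:42
c15: CDB Add2=67 | r0:67,r1:Mul1,r2:25,r3:42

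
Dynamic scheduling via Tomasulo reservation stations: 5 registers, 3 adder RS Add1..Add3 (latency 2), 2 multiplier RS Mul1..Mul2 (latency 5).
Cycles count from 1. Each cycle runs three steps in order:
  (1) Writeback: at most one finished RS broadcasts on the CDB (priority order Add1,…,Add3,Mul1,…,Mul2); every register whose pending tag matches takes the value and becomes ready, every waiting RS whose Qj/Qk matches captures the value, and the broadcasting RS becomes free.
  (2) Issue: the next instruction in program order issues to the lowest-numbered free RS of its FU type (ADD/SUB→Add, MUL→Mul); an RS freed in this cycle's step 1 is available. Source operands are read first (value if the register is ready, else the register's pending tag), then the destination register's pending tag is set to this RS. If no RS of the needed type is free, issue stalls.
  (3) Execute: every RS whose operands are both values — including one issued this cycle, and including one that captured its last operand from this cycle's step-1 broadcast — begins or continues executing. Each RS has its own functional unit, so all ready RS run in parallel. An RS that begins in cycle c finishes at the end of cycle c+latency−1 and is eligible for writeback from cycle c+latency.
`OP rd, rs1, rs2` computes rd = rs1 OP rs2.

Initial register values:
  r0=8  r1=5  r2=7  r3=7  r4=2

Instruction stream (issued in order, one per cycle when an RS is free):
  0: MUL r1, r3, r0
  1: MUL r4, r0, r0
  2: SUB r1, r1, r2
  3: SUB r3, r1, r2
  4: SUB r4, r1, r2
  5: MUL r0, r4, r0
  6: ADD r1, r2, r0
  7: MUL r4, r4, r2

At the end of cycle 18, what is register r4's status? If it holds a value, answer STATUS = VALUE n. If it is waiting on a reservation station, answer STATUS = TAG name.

STATUS = VALUE 294

c1: issue MUL r1<-Mul1 | r0:8,r1:Mul1,r2:7,r3:7,r4:2
c2: issue MUL r4<-Mul2 | r0:8,r1:Mul1,r2:7,r3:7,r4:Mul2
c3: issue SUB r1<-Add1 | r0:8,r1:Add1,r2:7,r3:7,r4:Mul2
c4: issue SUB r3<-Add2 | r0:8,r1:Add1,r2:7,r3:Add2,r4:Mul2
c5: issue SUB r4<-Add3 | r0:8,r1:Add1,r2:7,r3:Add2,r4:Add3
c6: CDB Mul1=56; issue MUL r0<-Mul1 | r0:Mul1,r1:Add1,r2:7,r3:Add2,r4:Add3
c7: CDB Mul2=64; stall | r0:Mul1,r1:Add1,r2:7,r3:Add2,r4:Add3
c8: CDB Add1=49; issue ADD r1<-Add1 | r0:Mul1,r1:Add1,r2:7,r3:Add2,r4:Add3
c9: issue MUL r4<-Mul2 | r0:Mul1,r1:Add1,r2:7,r3:Add2,r4:Mul2
c10: CDB Add2=42 | r0:Mul1,r1:Add1,r2:7,r3:42,r4:Mul2
c11: CDB Add3=42 | r0:Mul1,r1:Add1,r2:7,r3:42,r4:Mul2
c12: - | r0:Mul1,r1:Add1,r2:7,r3:42,r4:Mul2
c13: - | r0:Mul1,r1:Add1,r2:7,r3:42,r4:Mul2
c14: - | r0:Mul1,r1:Add1,r2:7,r3:42,r4:Mul2
c15: - | r0:Mul1,r1:Add1,r2:7,r3:42,r4:Mul2
c16: CDB Mul1=336 | r0:336,r1:Add1,r2:7,r3:42,r4:Mul2
c17: CDB Mul2=294 | r0:336,r1:Add1,r2:7,r3:42,r4:294
c18: CDB Add1=343 | r0:336,r1:343,r2:7,r3:42,r4:294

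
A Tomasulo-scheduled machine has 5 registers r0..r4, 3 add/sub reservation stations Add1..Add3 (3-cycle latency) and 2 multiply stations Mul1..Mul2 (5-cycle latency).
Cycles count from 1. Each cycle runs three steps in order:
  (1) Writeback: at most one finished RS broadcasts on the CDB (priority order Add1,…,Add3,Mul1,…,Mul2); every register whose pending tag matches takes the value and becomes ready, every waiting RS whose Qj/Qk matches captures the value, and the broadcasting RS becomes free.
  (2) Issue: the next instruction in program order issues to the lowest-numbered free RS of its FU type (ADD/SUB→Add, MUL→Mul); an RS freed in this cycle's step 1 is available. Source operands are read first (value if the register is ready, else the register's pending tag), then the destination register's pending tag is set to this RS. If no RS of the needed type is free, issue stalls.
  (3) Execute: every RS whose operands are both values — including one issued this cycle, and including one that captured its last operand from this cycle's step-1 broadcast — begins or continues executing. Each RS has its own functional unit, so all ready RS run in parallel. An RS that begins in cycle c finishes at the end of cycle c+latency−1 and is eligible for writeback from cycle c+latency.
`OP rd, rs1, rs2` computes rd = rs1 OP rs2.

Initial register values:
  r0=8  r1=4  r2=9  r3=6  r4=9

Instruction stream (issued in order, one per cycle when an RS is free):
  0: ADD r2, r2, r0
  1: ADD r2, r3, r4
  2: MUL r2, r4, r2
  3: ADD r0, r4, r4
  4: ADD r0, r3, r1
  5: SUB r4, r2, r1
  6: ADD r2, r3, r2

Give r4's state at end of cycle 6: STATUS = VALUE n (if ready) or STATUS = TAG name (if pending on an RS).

STATUS = TAG Add3

  c1: issue ADD r2<-Add1  regs: r0:8,r1:4,r2:Add1,r3:6,r4:9
  c2: issue ADD r2<-Add2  regs: r0:8,r1:4,r2:Add2,r3:6,r4:9
  c3: issue MUL r2<-Mul1  regs: r0:8,r1:4,r2:Mul1,r3:6,r4:9
  c4: CDB Add1=17; issue ADD r0<-Add1  regs: r0:Add1,r1:4,r2:Mul1,r3:6,r4:9
  c5: CDB Add2=15; issue ADD r0<-Add2  regs: r0:Add2,r1:4,r2:Mul1,r3:6,r4:9
  c6: issue SUB r4<-Add3  regs: r0:Add2,r1:4,r2:Mul1,r3:6,r4:Add3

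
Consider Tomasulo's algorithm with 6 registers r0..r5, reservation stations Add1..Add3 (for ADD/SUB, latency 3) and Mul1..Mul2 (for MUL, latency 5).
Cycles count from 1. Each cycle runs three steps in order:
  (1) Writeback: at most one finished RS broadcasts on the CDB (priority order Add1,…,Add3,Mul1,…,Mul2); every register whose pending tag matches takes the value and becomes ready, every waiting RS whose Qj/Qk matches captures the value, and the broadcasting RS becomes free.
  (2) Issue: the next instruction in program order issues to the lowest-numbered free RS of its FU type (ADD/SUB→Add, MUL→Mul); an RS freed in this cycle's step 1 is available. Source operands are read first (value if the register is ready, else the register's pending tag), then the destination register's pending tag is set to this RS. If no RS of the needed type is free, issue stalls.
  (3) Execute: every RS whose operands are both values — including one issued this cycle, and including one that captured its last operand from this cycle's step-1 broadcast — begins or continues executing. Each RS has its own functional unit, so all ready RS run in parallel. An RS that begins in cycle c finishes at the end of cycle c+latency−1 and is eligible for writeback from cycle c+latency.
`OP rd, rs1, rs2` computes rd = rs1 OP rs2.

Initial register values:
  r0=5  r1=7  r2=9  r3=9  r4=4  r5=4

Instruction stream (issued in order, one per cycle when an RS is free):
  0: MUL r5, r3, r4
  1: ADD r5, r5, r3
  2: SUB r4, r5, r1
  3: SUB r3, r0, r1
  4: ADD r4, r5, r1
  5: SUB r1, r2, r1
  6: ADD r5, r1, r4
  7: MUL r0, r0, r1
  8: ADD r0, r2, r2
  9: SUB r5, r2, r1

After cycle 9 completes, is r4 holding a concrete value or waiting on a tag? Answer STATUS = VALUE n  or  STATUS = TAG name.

  c1: issue MUL r5<-Mul1  regs: r0:5,r1:7,r2:9,r3:9,r4:4,r5:Mul1
  c2: issue ADD r5<-Add1  regs: r0:5,r1:7,r2:9,r3:9,r4:4,r5:Add1
  c3: issue SUB r4<-Add2  regs: r0:5,r1:7,r2:9,r3:9,r4:Add2,r5:Add1
  c4: issue SUB r3<-Add3  regs: r0:5,r1:7,r2:9,r3:Add3,r4:Add2,r5:Add1
  c5: stall  regs: r0:5,r1:7,r2:9,r3:Add3,r4:Add2,r5:Add1
  c6: CDB Mul1=36; stall  regs: r0:5,r1:7,r2:9,r3:Add3,r4:Add2,r5:Add1
  c7: CDB Add3=-2; issue ADD r4<-Add3  regs: r0:5,r1:7,r2:9,r3:-2,r4:Add3,r5:Add1
  c8: stall  regs: r0:5,r1:7,r2:9,r3:-2,r4:Add3,r5:Add1
  c9: CDB Add1=45; issue SUB r1<-Add1  regs: r0:5,r1:Add1,r2:9,r3:-2,r4:Add3,r5:45

STATUS = TAG Add3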